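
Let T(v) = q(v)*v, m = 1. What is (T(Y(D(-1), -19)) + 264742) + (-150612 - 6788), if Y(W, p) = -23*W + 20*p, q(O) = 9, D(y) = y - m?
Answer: 104336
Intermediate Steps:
D(y) = -1 + y (D(y) = y - 1*1 = y - 1 = -1 + y)
T(v) = 9*v
(T(Y(D(-1), -19)) + 264742) + (-150612 - 6788) = (9*(-23*(-1 - 1) + 20*(-19)) + 264742) + (-150612 - 6788) = (9*(-23*(-2) - 380) + 264742) - 157400 = (9*(46 - 380) + 264742) - 157400 = (9*(-334) + 264742) - 157400 = (-3006 + 264742) - 157400 = 261736 - 157400 = 104336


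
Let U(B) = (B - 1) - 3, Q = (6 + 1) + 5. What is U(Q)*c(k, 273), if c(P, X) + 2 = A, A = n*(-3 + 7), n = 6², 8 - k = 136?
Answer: 1136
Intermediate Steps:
k = -128 (k = 8 - 1*136 = 8 - 136 = -128)
Q = 12 (Q = 7 + 5 = 12)
U(B) = -4 + B (U(B) = (-1 + B) - 3 = -4 + B)
n = 36
A = 144 (A = 36*(-3 + 7) = 36*4 = 144)
c(P, X) = 142 (c(P, X) = -2 + 144 = 142)
U(Q)*c(k, 273) = (-4 + 12)*142 = 8*142 = 1136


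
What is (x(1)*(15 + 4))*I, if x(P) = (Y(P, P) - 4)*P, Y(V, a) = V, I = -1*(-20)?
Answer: -1140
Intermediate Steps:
I = 20
x(P) = P*(-4 + P) (x(P) = (P - 4)*P = (-4 + P)*P = P*(-4 + P))
(x(1)*(15 + 4))*I = ((1*(-4 + 1))*(15 + 4))*20 = ((1*(-3))*19)*20 = -3*19*20 = -57*20 = -1140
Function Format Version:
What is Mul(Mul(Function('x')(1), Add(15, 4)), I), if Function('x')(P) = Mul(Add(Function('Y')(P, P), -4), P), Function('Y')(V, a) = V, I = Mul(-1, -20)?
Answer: -1140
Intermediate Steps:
I = 20
Function('x')(P) = Mul(P, Add(-4, P)) (Function('x')(P) = Mul(Add(P, -4), P) = Mul(Add(-4, P), P) = Mul(P, Add(-4, P)))
Mul(Mul(Function('x')(1), Add(15, 4)), I) = Mul(Mul(Mul(1, Add(-4, 1)), Add(15, 4)), 20) = Mul(Mul(Mul(1, -3), 19), 20) = Mul(Mul(-3, 19), 20) = Mul(-57, 20) = -1140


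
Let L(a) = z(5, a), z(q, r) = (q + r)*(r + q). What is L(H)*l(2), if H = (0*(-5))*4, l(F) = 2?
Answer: 50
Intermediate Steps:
z(q, r) = (q + r)² (z(q, r) = (q + r)*(q + r) = (q + r)²)
H = 0 (H = 0*4 = 0)
L(a) = (5 + a)²
L(H)*l(2) = (5 + 0)²*2 = 5²*2 = 25*2 = 50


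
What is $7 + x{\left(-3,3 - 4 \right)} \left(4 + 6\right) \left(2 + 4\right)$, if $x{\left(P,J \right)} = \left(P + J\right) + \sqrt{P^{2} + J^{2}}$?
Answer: $-233 + 60 \sqrt{10} \approx -43.263$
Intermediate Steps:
$x{\left(P,J \right)} = J + P + \sqrt{J^{2} + P^{2}}$ ($x{\left(P,J \right)} = \left(J + P\right) + \sqrt{J^{2} + P^{2}} = J + P + \sqrt{J^{2} + P^{2}}$)
$7 + x{\left(-3,3 - 4 \right)} \left(4 + 6\right) \left(2 + 4\right) = 7 + \left(\left(3 - 4\right) - 3 + \sqrt{\left(3 - 4\right)^{2} + \left(-3\right)^{2}}\right) \left(4 + 6\right) \left(2 + 4\right) = 7 + \left(-1 - 3 + \sqrt{\left(-1\right)^{2} + 9}\right) 10 \cdot 6 = 7 + \left(-1 - 3 + \sqrt{1 + 9}\right) 60 = 7 + \left(-1 - 3 + \sqrt{10}\right) 60 = 7 + \left(-4 + \sqrt{10}\right) 60 = 7 - \left(240 - 60 \sqrt{10}\right) = -233 + 60 \sqrt{10}$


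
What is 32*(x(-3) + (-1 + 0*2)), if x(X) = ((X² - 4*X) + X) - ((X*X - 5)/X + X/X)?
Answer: 1664/3 ≈ 554.67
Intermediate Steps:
x(X) = -1 + X² - 3*X - (-5 + X²)/X (x(X) = (X² - 3*X) - ((X² - 5)/X + 1) = (X² - 3*X) - ((-5 + X²)/X + 1) = (X² - 3*X) - (1 + (-5 + X²)/X) = (X² - 3*X) + (-1 - (-5 + X²)/X) = -1 + X² - 3*X - (-5 + X²)/X)
32*(x(-3) + (-1 + 0*2)) = 32*((-1 + (-3)² - 4*(-3) + 5/(-3)) + (-1 + 0*2)) = 32*((-1 + 9 + 12 + 5*(-⅓)) + (-1 + 0)) = 32*((-1 + 9 + 12 - 5/3) - 1) = 32*(55/3 - 1) = 32*(52/3) = 1664/3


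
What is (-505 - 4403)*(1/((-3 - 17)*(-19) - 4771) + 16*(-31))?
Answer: 10689314796/4391 ≈ 2.4344e+6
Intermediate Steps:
(-505 - 4403)*(1/((-3 - 17)*(-19) - 4771) + 16*(-31)) = -4908*(1/(-20*(-19) - 4771) - 496) = -4908*(1/(380 - 4771) - 496) = -4908*(1/(-4391) - 496) = -4908*(-1/4391 - 496) = -4908*(-2177937/4391) = 10689314796/4391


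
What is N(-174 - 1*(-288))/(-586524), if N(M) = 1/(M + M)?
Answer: -1/133727472 ≈ -7.4779e-9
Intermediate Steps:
N(M) = 1/(2*M)
N(-174 - 1*(-288))/(-586524) = (1/(2*(-174 - 1*(-288))))/(-586524) = (1/(2*(-174 + 288)))*(-1/586524) = ((½)/114)*(-1/586524) = ((½)*(1/114))*(-1/586524) = (1/228)*(-1/586524) = -1/133727472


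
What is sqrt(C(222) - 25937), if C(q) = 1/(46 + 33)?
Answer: I*sqrt(161872738)/79 ≈ 161.05*I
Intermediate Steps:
C(q) = 1/79
sqrt(C(222) - 25937) = sqrt(1/79 - 25937) = sqrt(-2049022/79) = I*sqrt(161872738)/79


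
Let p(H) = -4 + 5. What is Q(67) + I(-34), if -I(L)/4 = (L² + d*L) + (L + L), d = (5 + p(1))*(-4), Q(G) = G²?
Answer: -3127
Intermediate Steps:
p(H) = 1
d = -24 (d = (5 + 1)*(-4) = 6*(-4) = -24)
I(L) = -4*L² + 88*L (I(L) = -4*((L² - 24*L) + (L + L)) = -4*((L² - 24*L) + 2*L) = -4*(L² - 22*L) = -4*L² + 88*L)
Q(67) + I(-34) = 67² + 4*(-34)*(22 - 1*(-34)) = 4489 + 4*(-34)*(22 + 34) = 4489 + 4*(-34)*56 = 4489 - 7616 = -3127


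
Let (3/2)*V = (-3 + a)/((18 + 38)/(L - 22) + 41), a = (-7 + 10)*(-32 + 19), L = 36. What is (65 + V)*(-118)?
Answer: -341846/45 ≈ -7596.6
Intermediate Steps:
a = -39 (a = 3*(-13) = -39)
V = -28/45 (V = 2*((-3 - 39)/((18 + 38)/(36 - 22) + 41))/3 = 2*(-42/(56/14 + 41))/3 = 2*(-42/(56*(1/14) + 41))/3 = 2*(-42/(4 + 41))/3 = 2*(-42/45)/3 = 2*(-42*1/45)/3 = (2/3)*(-14/15) = -28/45 ≈ -0.62222)
(65 + V)*(-118) = (65 - 28/45)*(-118) = (2897/45)*(-118) = -341846/45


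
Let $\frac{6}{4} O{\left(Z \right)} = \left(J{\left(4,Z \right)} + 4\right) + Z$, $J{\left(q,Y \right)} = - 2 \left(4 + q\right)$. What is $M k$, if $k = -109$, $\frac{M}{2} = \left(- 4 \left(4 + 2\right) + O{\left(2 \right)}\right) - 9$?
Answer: $\frac{25942}{3} \approx 8647.3$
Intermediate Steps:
$J{\left(q,Y \right)} = -8 - 2 q$
$O{\left(Z \right)} = -8 + \frac{2 Z}{3}$ ($O{\left(Z \right)} = \frac{2 \left(\left(\left(-8 - 8\right) + 4\right) + Z\right)}{3} = \frac{2 \left(\left(-16 + 4\right) + Z\right)}{3} = \frac{2 \left(-12 + Z\right)}{3} = -8 + \frac{2 Z}{3}$)
$M = - \frac{238}{3}$ ($M = 2 \left(\left(- 4 \left(4 + 2\right) + \left(-8 + \frac{2}{3} \cdot 2\right)\right) - 9\right) = 2 \left(\left(\left(-4\right) 6 + \left(-8 + \frac{4}{3}\right)\right) - 9\right) = 2 \left(\left(-24 - \frac{20}{3}\right) - 9\right) = 2 \left(- \frac{92}{3} - 9\right) = 2 \left(- \frac{119}{3}\right) = - \frac{238}{3} \approx -79.333$)
$M k = \left(- \frac{238}{3}\right) \left(-109\right) = \frac{25942}{3}$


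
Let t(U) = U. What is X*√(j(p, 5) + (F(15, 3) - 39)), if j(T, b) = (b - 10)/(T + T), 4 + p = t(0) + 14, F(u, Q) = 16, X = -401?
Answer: -401*I*√93/2 ≈ -1933.6*I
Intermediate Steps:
p = 10 (p = -4 + (0 + 14) = -4 + 14 = 10)
j(T, b) = (-10 + b)/(2*T) (j(T, b) = (-10 + b)/((2*T)) = (-10 + b)*(1/(2*T)) = (-10 + b)/(2*T))
X*√(j(p, 5) + (F(15, 3) - 39)) = -401*√((½)*(-10 + 5)/10 + (16 - 39)) = -401*√((½)*(⅒)*(-5) - 23) = -401*√(-¼ - 23) = -401*I*√93/2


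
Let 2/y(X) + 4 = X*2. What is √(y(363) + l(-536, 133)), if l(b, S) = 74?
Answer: √26715/19 ≈ 8.6025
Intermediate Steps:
y(X) = 2/(-4 + 2*X) (y(X) = 2/(-4 + X*2) = 2/(-4 + 2*X))
√(y(363) + l(-536, 133)) = √(1/(-2 + 363) + 74) = √(1/361 + 74) = √(26715/361) = √26715/19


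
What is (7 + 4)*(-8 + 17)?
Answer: 99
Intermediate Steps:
(7 + 4)*(-8 + 17) = 11*9 = 99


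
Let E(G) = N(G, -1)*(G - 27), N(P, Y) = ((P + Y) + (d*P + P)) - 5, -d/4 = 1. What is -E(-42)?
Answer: 5382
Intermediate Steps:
d = -4 (d = -4*1 = -4)
N(P, Y) = -5 + Y - 2*P (N(P, Y) = ((P + Y) + (-4*P + P)) - 5 = ((P + Y) - 3*P) - 5 = (Y - 2*P) - 5 = -5 + Y - 2*P)
E(G) = (-27 + G)*(-6 - 2*G) (E(G) = (-5 - 1 - 2*G)*(G - 27) = (-6 - 2*G)*(-27 + G) = (-27 + G)*(-6 - 2*G))
-E(-42) = -2*(-27 - 42)*(-3 - 1*(-42)) = -2*(-69)*(-3 + 42) = -2*(-69)*39 = -1*(-5382) = 5382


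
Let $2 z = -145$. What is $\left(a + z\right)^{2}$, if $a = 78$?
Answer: $\frac{121}{4} \approx 30.25$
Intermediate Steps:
$z = - \frac{145}{2}$ ($z = \frac{1}{2} \left(-145\right) = - \frac{145}{2} \approx -72.5$)
$\left(a + z\right)^{2} = \left(78 - \frac{145}{2}\right)^{2} = \left(\frac{11}{2}\right)^{2} = \frac{121}{4}$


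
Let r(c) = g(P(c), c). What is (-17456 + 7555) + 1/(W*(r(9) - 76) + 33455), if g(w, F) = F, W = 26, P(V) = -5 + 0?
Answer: -313990412/31713 ≈ -9901.0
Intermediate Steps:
P(V) = -5
r(c) = c
(-17456 + 7555) + 1/(W*(r(9) - 76) + 33455) = (-17456 + 7555) + 1/(26*(9 - 76) + 33455) = -9901 + 1/(26*(-67) + 33455) = -9901 + 1/(-1742 + 33455) = -9901 + 1/31713 = -313990412/31713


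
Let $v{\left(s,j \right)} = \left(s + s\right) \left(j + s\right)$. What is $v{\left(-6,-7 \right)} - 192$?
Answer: $-36$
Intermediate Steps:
$v{\left(s,j \right)} = 2 s \left(j + s\right)$
$v{\left(-6,-7 \right)} - 192 = 2 \left(-6\right) \left(-7 - 6\right) - 192 = 2 \left(-6\right) \left(-13\right) - 192 = 156 - 192 = -36$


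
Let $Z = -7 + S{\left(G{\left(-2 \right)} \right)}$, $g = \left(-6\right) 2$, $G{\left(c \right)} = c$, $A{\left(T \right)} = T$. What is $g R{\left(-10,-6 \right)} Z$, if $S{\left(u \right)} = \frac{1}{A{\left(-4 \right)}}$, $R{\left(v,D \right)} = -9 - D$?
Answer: $-261$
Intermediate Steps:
$S{\left(u \right)} = - \frac{1}{4}$ ($S{\left(u \right)} = \frac{1}{-4} = - \frac{1}{4}$)
$g = -12$
$Z = - \frac{29}{4}$ ($Z = -7 - \frac{1}{4} = - \frac{29}{4} \approx -7.25$)
$g R{\left(-10,-6 \right)} Z = - 12 \left(-9 - -6\right) \left(- \frac{29}{4}\right) = - 12 \left(-9 + 6\right) \left(- \frac{29}{4}\right) = \left(-12\right) \left(-3\right) \left(- \frac{29}{4}\right) = 36 \left(- \frac{29}{4}\right) = -261$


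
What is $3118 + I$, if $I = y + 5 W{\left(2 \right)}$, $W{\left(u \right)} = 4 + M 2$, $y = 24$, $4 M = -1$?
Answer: $\frac{6319}{2} \approx 3159.5$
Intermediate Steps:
$M = - \frac{1}{4}$ ($M = \frac{1}{4} \left(-1\right) = - \frac{1}{4} \approx -0.25$)
$W{\left(u \right)} = \frac{7}{2}$ ($W{\left(u \right)} = 4 - \frac{1}{2} = \frac{7}{2}$)
$I = \frac{83}{2}$ ($I = 24 + 5 \cdot \frac{7}{2} = 24 + \frac{35}{2} = \frac{83}{2} \approx 41.5$)
$3118 + I = 3118 + \frac{83}{2} = \frac{6319}{2}$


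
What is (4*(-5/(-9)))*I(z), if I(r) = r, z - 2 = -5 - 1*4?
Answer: -140/9 ≈ -15.556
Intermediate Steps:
z = -7 (z = 2 + (-5 - 1*4) = 2 + (-5 - 4) = 2 - 9 = -7)
(4*(-5/(-9)))*I(z) = (4*(-5/(-9)))*(-7) = (4*(-5*(-⅑)))*(-7) = (4*(5/9))*(-7) = (20/9)*(-7) = -140/9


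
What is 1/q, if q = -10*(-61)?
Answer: 1/610 ≈ 0.0016393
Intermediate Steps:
q = 610
1/q = 1/610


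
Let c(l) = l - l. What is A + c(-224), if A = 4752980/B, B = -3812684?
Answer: -1188245/953171 ≈ -1.2466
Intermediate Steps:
A = -1188245/953171 (A = 4752980/(-3812684) = 4752980*(-1/3812684) = -1188245/953171 ≈ -1.2466)
c(l) = 0
A + c(-224) = -1188245/953171 + 0 = -1188245/953171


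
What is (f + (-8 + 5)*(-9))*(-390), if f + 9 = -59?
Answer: 15990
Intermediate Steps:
f = -68 (f = -9 - 59 = -68)
(f + (-8 + 5)*(-9))*(-390) = (-68 + (-8 + 5)*(-9))*(-390) = (-68 - 3*(-9))*(-390) = (-68 + 27)*(-390) = -41*(-390) = 15990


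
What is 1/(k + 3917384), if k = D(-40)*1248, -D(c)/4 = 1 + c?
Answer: 1/4112072 ≈ 2.4319e-7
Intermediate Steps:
D(c) = -4 - 4*c (D(c) = -4*(1 + c) = -4 - 4*c)
k = 194688 (k = (-4 - 4*(-40))*1248 = (-4 + 160)*1248 = 156*1248 = 194688)
1/(k + 3917384) = 1/(194688 + 3917384) = 1/4112072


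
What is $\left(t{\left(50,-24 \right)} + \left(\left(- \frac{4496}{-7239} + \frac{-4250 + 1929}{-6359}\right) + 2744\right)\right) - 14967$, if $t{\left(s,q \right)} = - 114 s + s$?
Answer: $- \frac{822698860490}{46032801} \approx -17872.0$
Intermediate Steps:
$t{\left(s,q \right)} = - 113 s$
$\left(t{\left(50,-24 \right)} + \left(\left(- \frac{4496}{-7239} + \frac{-4250 + 1929}{-6359}\right) + 2744\right)\right) - 14967 = \left(\left(-113\right) 50 + \left(\left(- \frac{4496}{-7239} + \frac{-4250 + 1929}{-6359}\right) + 2744\right)\right) - 14967 = \left(-5650 + \left(\left(\left(-4496\right) \left(- \frac{1}{7239}\right) - - \frac{2321}{6359}\right) + 2744\right)\right) - 14967 = \left(-5650 + \left(\left(\frac{4496}{7239} + \frac{2321}{6359}\right) + 2744\right)\right) - 14967 = \left(-5650 + \left(\frac{45391783}{46032801} + 2744\right)\right) - 14967 = \left(-5650 + \frac{126359397727}{46032801}\right) - 14967 = - \frac{133725927923}{46032801} - 14967 = - \frac{822698860490}{46032801}$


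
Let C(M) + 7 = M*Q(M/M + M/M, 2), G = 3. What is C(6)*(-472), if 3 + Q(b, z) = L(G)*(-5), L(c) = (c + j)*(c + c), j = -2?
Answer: 96760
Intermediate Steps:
L(c) = 2*c*(-2 + c) (L(c) = (c - 2)*(c + c) = (-2 + c)*(2*c) = 2*c*(-2 + c))
Q(b, z) = -33 (Q(b, z) = -3 + (2*3*(-2 + 3))*(-5) = -3 + (2*3*1)*(-5) = -3 + 6*(-5) = -3 - 30 = -33)
C(M) = -7 - 33*M (C(M) = -7 + M*(-33) = -7 - 33*M)
C(6)*(-472) = (-7 - 33*6)*(-472) = (-7 - 198)*(-472) = -205*(-472) = 96760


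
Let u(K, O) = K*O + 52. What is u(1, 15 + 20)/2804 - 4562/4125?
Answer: -12432973/11566500 ≈ -1.0749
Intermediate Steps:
u(K, O) = 52 + K*O
u(1, 15 + 20)/2804 - 4562/4125 = (52 + 1*(15 + 20))/2804 - 4562/4125 = (52 + 1*35)*(1/2804) - 4562*1/4125 = (52 + 35)*(1/2804) - 4562/4125 = 87*(1/2804) - 4562/4125 = 87/2804 - 4562/4125 = -12432973/11566500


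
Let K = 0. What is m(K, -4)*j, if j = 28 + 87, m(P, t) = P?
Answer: 0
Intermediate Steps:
j = 115
m(K, -4)*j = 0*115 = 0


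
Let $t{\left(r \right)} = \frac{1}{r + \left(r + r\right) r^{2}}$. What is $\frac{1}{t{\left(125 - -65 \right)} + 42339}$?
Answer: $\frac{13718190}{580814446411} \approx 2.3619 \cdot 10^{-5}$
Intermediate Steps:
$t{\left(r \right)} = \frac{1}{r + 2 r^{3}}$ ($t{\left(r \right)} = \frac{1}{r + 2 r r^{2}} = \frac{1}{r + 2 r^{3}}$)
$\frac{1}{t{\left(125 - -65 \right)} + 42339} = \frac{1}{\frac{1}{\left(125 - -65\right) + 2 \left(125 - -65\right)^{3}} + 42339} = \frac{1}{\frac{1}{\left(125 + 65\right) + 2 \left(125 + 65\right)^{3}} + 42339} = \frac{1}{\frac{1}{190 + 2 \cdot 190^{3}} + 42339} = \frac{1}{\frac{1}{190 + 2 \cdot 6859000} + 42339} = \frac{1}{\frac{1}{190 + 13718000} + 42339} = \frac{1}{\frac{1}{13718190} + 42339} = \frac{1}{\frac{580814446411}{13718190}} = \frac{13718190}{580814446411}$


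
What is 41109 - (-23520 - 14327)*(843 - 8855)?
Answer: -303189055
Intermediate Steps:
41109 - (-23520 - 14327)*(843 - 8855) = 41109 - (-37847)*(-8012) = 41109 - 1*303230164 = 41109 - 303230164 = -303189055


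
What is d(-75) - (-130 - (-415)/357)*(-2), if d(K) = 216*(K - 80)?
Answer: -12044350/357 ≈ -33738.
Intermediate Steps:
d(K) = -17280 + 216*K (d(K) = 216*(-80 + K) = -17280 + 216*K)
d(-75) - (-130 - (-415)/357)*(-2) = (-17280 + 216*(-75)) - (-130 - (-415)/357)*(-2) = (-17280 - 16200) - (-130 - (-415)/357)*(-2) = -33480 - (-130 - 1*(-415/357))*(-2) = -33480 - (-130 + 415/357)*(-2) = -33480 - (-45995)*(-2)/357 = -33480 - 1*91990/357 = -33480 - 91990/357 = -12044350/357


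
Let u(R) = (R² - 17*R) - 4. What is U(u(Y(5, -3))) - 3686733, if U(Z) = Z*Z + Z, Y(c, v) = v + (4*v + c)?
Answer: -3615711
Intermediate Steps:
Y(c, v) = c + 5*v (Y(c, v) = v + (c + 4*v) = c + 5*v)
u(R) = -4 + R² - 17*R
U(Z) = Z + Z² (U(Z) = Z² + Z = Z + Z²)
U(u(Y(5, -3))) - 3686733 = (-4 + (5 + 5*(-3))² - 17*(5 + 5*(-3)))*(1 + (-4 + (5 + 5*(-3))² - 17*(5 + 5*(-3)))) - 3686733 = (-4 + (5 - 15)² - 17*(5 - 15))*(1 + (-4 + (5 - 15)² - 17*(5 - 15))) - 3686733 = (-4 + (-10)² - 17*(-10))*(1 + (-4 + (-10)² - 17*(-10))) - 3686733 = (-4 + 100 + 170)*(1 + (-4 + 100 + 170)) - 3686733 = 266*(1 + 266) - 3686733 = 266*267 - 3686733 = 71022 - 3686733 = -3615711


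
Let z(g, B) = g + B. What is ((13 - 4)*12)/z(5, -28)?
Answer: -108/23 ≈ -4.6956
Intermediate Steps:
z(g, B) = B + g
((13 - 4)*12)/z(5, -28) = ((13 - 4)*12)/(-28 + 5) = (9*12)/(-23) = 108*(-1/23) = -108/23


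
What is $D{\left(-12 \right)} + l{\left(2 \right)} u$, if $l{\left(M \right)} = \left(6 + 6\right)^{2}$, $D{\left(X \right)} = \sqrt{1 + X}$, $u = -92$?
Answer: $-13248 + i \sqrt{11} \approx -13248.0 + 3.3166 i$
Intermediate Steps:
$l{\left(M \right)} = 144$ ($l{\left(M \right)} = 12^{2} = 144$)
$D{\left(-12 \right)} + l{\left(2 \right)} u = \sqrt{1 - 12} + 144 \left(-92\right) = \sqrt{-11} - 13248 = i \sqrt{11} - 13248 = -13248 + i \sqrt{11}$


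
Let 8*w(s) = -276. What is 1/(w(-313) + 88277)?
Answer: 2/176485 ≈ 1.1332e-5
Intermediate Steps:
w(s) = -69/2 (w(s) = (1/8)*(-276) = -69/2)
1/(w(-313) + 88277) = 1/(-69/2 + 88277) = 1/(176485/2) = 2/176485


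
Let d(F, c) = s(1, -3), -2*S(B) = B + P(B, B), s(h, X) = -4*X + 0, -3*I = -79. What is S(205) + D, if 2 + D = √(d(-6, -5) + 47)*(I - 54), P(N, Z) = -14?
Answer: -195/2 - 83*√59/3 ≈ -310.01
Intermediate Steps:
I = 79/3 (I = -⅓*(-79) = 79/3 ≈ 26.333)
s(h, X) = -4*X
S(B) = 7 - B/2 (S(B) = -(B - 14)/2 = -(-14 + B)/2 = 7 - B/2)
d(F, c) = 12 (d(F, c) = -4*(-3) = 12)
D = -2 - 83*√59/3 (D = -2 + √(12 + 47)*(79/3 - 54) = -2 + √59*(-83/3) = -2 - 83*√59/3 ≈ -214.51)
S(205) + D = (7 - ½*205) + (-2 - 83*√59/3) = (7 - 205/2) + (-2 - 83*√59/3) = -191/2 + (-2 - 83*√59/3) = -195/2 - 83*√59/3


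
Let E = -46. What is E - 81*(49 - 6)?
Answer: -3529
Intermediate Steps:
E - 81*(49 - 6) = -46 - 81*(49 - 6) = -46 - 81*43 = -46 - 3483 = -3529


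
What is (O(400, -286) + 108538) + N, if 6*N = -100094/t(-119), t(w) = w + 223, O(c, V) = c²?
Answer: 83733809/312 ≈ 2.6838e+5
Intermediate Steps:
t(w) = 223 + w
N = -50047/312 (N = (-100094/(223 - 119))/6 = (-100094/104)/6 = (-100094*1/104)/6 = (⅙)*(-50047/52) = -50047/312 ≈ -160.41)
(O(400, -286) + 108538) + N = (400² + 108538) - 50047/312 = (160000 + 108538) - 50047/312 = 268538 - 50047/312 = 83733809/312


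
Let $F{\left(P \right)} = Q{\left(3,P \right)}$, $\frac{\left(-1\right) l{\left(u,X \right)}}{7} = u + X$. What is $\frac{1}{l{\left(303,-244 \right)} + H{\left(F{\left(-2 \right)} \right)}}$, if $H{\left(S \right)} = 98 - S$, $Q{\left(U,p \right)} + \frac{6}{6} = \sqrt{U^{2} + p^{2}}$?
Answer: $- \frac{314}{98583} + \frac{\sqrt{13}}{98583} \approx -0.0031486$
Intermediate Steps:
$l{\left(u,X \right)} = - 7 X - 7 u$ ($l{\left(u,X \right)} = - 7 \left(u + X\right) = - 7 \left(X + u\right) = - 7 X - 7 u$)
$Q{\left(U,p \right)} = -1 + \sqrt{U^{2} + p^{2}}$
$F{\left(P \right)} = -1 + \sqrt{9 + P^{2}}$ ($F{\left(P \right)} = -1 + \sqrt{3^{2} + P^{2}} = -1 + \sqrt{9 + P^{2}}$)
$\frac{1}{l{\left(303,-244 \right)} + H{\left(F{\left(-2 \right)} \right)}} = \frac{1}{\left(\left(-7\right) \left(-244\right) - 2121\right) + \left(98 - \left(-1 + \sqrt{9 + \left(-2\right)^{2}}\right)\right)} = \frac{1}{\left(1708 - 2121\right) + \left(98 - \left(-1 + \sqrt{9 + 4}\right)\right)} = \frac{1}{-413 + \left(98 - \left(-1 + \sqrt{13}\right)\right)} = \frac{1}{-413 + \left(98 + \left(1 - \sqrt{13}\right)\right)} = \frac{1}{-413 + \left(99 - \sqrt{13}\right)} = \frac{1}{-314 - \sqrt{13}}$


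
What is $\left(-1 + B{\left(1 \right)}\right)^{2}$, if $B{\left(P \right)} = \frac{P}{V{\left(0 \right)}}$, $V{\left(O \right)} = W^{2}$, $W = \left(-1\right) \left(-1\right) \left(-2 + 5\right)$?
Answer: $\frac{64}{81} \approx 0.79012$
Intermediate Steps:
$W = 3$ ($W = 1 \cdot 3 = 3$)
$V{\left(O \right)} = 9$ ($V{\left(O \right)} = 3^{2} = 9$)
$B{\left(P \right)} = \frac{P}{9}$
$\left(-1 + B{\left(1 \right)}\right)^{2} = \left(-1 + \frac{1}{9} \cdot 1\right)^{2} = \left(-1 + \frac{1}{9}\right)^{2} = \left(- \frac{8}{9}\right)^{2} = \frac{64}{81}$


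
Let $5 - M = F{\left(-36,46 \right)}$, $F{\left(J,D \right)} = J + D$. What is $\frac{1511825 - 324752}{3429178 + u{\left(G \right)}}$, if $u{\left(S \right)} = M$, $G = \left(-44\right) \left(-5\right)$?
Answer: $\frac{1187073}{3429173} \approx 0.34617$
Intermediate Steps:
$G = 220$
$F{\left(J,D \right)} = D + J$
$M = -5$ ($M = 5 - \left(46 - 36\right) = 5 - 10 = -5$)
$u{\left(S \right)} = -5$
$\frac{1511825 - 324752}{3429178 + u{\left(G \right)}} = \frac{1511825 - 324752}{3429178 - 5} = \frac{1187073}{3429173}$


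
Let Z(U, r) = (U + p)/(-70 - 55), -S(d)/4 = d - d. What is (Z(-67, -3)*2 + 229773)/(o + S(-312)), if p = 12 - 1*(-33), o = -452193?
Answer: -28721669/56524125 ≈ -0.50813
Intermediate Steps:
S(d) = 0 (S(d) = -4*(d - d) = -4*0 = 0)
p = 45 (p = 12 + 33 = 45)
Z(U, r) = -9/25 - U/125 (Z(U, r) = (U + 45)/(-70 - 55) = (45 + U)/(-125) = (45 + U)*(-1/125) = -9/25 - U/125)
(Z(-67, -3)*2 + 229773)/(o + S(-312)) = ((-9/25 - 1/125*(-67))*2 + 229773)/(-452193 + 0) = ((-9/25 + 67/125)*2 + 229773)/(-452193) = ((22/125)*2 + 229773)*(-1/452193) = (44/125 + 229773)*(-1/452193) = (28721669/125)*(-1/452193) = -28721669/56524125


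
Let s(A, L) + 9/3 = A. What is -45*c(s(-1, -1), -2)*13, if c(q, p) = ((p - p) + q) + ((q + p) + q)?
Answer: 8190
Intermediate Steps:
s(A, L) = -3 + A
c(q, p) = p + 3*q (c(q, p) = (0 + q) + ((p + q) + q) = q + (p + 2*q) = p + 3*q)
-45*c(s(-1, -1), -2)*13 = -45*(-2 + 3*(-3 - 1))*13 = -45*(-2 + 3*(-4))*13 = -45*(-2 - 12)*13 = -45*(-14)*13 = 630*13 = 8190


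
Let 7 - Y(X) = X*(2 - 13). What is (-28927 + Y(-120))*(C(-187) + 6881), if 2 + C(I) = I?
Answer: -202366080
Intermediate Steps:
C(I) = -2 + I
Y(X) = 7 + 11*X (Y(X) = 7 - X*(2 - 13) = 7 - X*(-11) = 7 - (-11)*X = 7 + 11*X)
(-28927 + Y(-120))*(C(-187) + 6881) = (-28927 + (7 + 11*(-120)))*((-2 - 187) + 6881) = (-28927 + (7 - 1320))*(-189 + 6881) = (-28927 - 1313)*6692 = -30240*6692 = -202366080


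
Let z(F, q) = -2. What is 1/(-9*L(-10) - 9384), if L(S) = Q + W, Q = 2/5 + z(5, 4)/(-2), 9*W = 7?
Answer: -5/47018 ≈ -0.00010634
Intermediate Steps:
W = 7/9 (W = (⅑)*7 = 7/9 ≈ 0.77778)
Q = 7/5 (Q = 2/5 - 2/(-2) = 2*(⅕) - 2*(-½) = ⅖ + 1 = 7/5 ≈ 1.4000)
L(S) = 98/45 (L(S) = 7/5 + 7/9 = 98/45)
1/(-9*L(-10) - 9384) = 1/(-9*98/45 - 9384) = 1/(-98/5 - 9384) = 1/(-47018/5) = -5/47018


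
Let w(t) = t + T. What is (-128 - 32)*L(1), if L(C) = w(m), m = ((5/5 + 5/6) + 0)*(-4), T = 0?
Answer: 3520/3 ≈ 1173.3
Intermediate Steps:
m = -22/3 (m = ((5*(⅕) + 5*(⅙)) + 0)*(-4) = ((1 + ⅚) + 0)*(-4) = (11/6 + 0)*(-4) = (11/6)*(-4) = -22/3 ≈ -7.3333)
w(t) = t (w(t) = t + 0 = t)
L(C) = -22/3
(-128 - 32)*L(1) = (-128 - 32)*(-22/3) = -160*(-22/3) = 3520/3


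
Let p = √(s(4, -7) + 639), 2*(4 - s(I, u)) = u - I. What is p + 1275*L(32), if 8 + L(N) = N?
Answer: 30600 + √2594/2 ≈ 30625.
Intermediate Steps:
L(N) = -8 + N
s(I, u) = 4 + I/2 - u/2 (s(I, u) = 4 - (u - I)/2 = 4 + (I/2 - u/2) = 4 + I/2 - u/2)
p = √2594/2 (p = √((4 + (½)*4 - ½*(-7)) + 639) = √((4 + 2 + 7/2) + 639) = √(19/2 + 639) = √(1297/2) = √2594/2 ≈ 25.466)
p + 1275*L(32) = √2594/2 + 1275*(-8 + 32) = √2594/2 + 1275*24 = √2594/2 + 30600 = 30600 + √2594/2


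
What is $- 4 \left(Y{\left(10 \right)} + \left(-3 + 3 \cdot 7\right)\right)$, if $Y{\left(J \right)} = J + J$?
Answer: $-152$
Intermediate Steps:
$Y{\left(J \right)} = 2 J$
$- 4 \left(Y{\left(10 \right)} + \left(-3 + 3 \cdot 7\right)\right) = - 4 \left(2 \cdot 10 + \left(-3 + 3 \cdot 7\right)\right) = - 4 \left(20 + \left(-3 + 21\right)\right) = - 4 \left(20 + 18\right) = \left(-4\right) 38 = -152$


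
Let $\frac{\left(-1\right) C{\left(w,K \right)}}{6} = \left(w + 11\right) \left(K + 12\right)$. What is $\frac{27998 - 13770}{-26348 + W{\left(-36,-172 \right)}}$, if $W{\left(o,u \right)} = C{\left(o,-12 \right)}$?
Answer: $- \frac{3557}{6587} \approx -0.54$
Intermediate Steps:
$C{\left(w,K \right)} = - 6 \left(11 + w\right) \left(12 + K\right)$ ($C{\left(w,K \right)} = - 6 \left(w + 11\right) \left(K + 12\right) = - 6 \left(11 + w\right) \left(12 + K\right)$)
$W{\left(o,u \right)} = 0$ ($W{\left(o,u \right)} = -792 - 72 o - -792 - - 72 o = -792 - 72 o + 792 + 72 o = 0$)
$\frac{27998 - 13770}{-26348 + W{\left(-36,-172 \right)}} = \frac{27998 - 13770}{-26348 + 0} = \frac{14228}{-26348} = 14228 \left(- \frac{1}{26348}\right) = - \frac{3557}{6587}$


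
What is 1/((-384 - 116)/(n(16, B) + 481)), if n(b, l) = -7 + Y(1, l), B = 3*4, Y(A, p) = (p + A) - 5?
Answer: -241/250 ≈ -0.96400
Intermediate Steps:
Y(A, p) = -5 + A + p (Y(A, p) = (A + p) - 5 = -5 + A + p)
B = 12
n(b, l) = -11 + l (n(b, l) = -7 + (-5 + 1 + l) = -7 + (-4 + l) = -11 + l)
1/((-384 - 116)/(n(16, B) + 481)) = 1/((-384 - 116)/((-11 + 12) + 481)) = 1/(-500/(1 + 481)) = 1/(-500/482) = 1/(-500*1/482) = 1/(-250/241) = -241/250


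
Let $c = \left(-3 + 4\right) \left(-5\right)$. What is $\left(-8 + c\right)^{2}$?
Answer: $169$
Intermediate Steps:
$c = -5$ ($c = 1 \left(-5\right) = -5$)
$\left(-8 + c\right)^{2} = \left(-8 - 5\right)^{2} = \left(-13\right)^{2} = 169$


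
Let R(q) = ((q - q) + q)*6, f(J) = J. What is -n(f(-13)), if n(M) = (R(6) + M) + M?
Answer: -10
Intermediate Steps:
R(q) = 6*q (R(q) = (0 + q)*6 = q*6 = 6*q)
n(M) = 36 + 2*M (n(M) = (6*6 + M) + M = (36 + M) + M = 36 + 2*M)
-n(f(-13)) = -(36 + 2*(-13)) = -(36 - 26) = -1*10 = -10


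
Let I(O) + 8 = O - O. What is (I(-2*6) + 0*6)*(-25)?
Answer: 200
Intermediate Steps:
I(O) = -8 (I(O) = -8 + (O - O) = -8 + 0 = -8)
(I(-2*6) + 0*6)*(-25) = (-8 + 0*6)*(-25) = (-8 + 0)*(-25) = -8*(-25) = 200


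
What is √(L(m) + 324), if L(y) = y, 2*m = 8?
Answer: 2*√82 ≈ 18.111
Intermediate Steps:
m = 4 (m = (½)*8 = 4)
√(L(m) + 324) = √(4 + 324) = √328 = 2*√82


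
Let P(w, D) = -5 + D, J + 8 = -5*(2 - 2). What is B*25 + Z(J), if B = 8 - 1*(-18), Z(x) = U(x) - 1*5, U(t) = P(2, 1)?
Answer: 641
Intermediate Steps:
J = -8 (J = -8 - 5*(2 - 2) = -8 - 5*0 = -8 + 0 = -8)
U(t) = -4 (U(t) = -5 + 1 = -4)
Z(x) = -9 (Z(x) = -4 - 1*5 = -4 - 5 = -9)
B = 26 (B = 8 + 18 = 26)
B*25 + Z(J) = 26*25 - 9 = 650 - 9 = 641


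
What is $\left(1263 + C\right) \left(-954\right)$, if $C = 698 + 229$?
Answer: $-2089260$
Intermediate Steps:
$C = 927$
$\left(1263 + C\right) \left(-954\right) = \left(1263 + 927\right) \left(-954\right) = 2190 \left(-954\right) = -2089260$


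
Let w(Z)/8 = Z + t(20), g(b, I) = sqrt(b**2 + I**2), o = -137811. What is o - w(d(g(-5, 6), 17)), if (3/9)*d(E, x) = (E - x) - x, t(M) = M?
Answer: -137155 - 24*sqrt(61) ≈ -1.3734e+5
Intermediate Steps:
g(b, I) = sqrt(I**2 + b**2)
d(E, x) = -6*x + 3*E (d(E, x) = 3*((E - x) - x) = 3*(E - 2*x) = -6*x + 3*E)
w(Z) = 160 + 8*Z (w(Z) = 8*(Z + 20) = 8*(20 + Z) = 160 + 8*Z)
o - w(d(g(-5, 6), 17)) = -137811 - (160 + 8*(-6*17 + 3*sqrt(6**2 + (-5)**2))) = -137811 - (160 + 8*(-102 + 3*sqrt(36 + 25))) = -137811 - (160 + 8*(-102 + 3*sqrt(61))) = -137811 - (160 + (-816 + 24*sqrt(61))) = -137811 - (-656 + 24*sqrt(61)) = -137811 + (656 - 24*sqrt(61)) = -137155 - 24*sqrt(61)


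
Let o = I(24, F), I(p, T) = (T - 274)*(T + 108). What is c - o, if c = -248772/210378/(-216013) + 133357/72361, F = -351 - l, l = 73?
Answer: -120884994944615820147/548066832006659 ≈ -2.2057e+5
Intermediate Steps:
F = -424 (F = -351 - 1*73 = -351 - 73 = -424)
I(p, T) = (-274 + T)*(108 + T)
c = 1010057428942165/548066832006659 (c = -248772*1/210378*(-1/216013) + 133357*(1/72361) = -41462/35063*(-1/216013) + 133357/72361 = 41462/7574063819 + 133357/72361 = 1010057428942165/548066832006659 ≈ 1.8429)
o = 220568 (o = -29592 + (-424)² - 166*(-424) = -29592 + 179776 + 70384 = 220568)
c - o = 1010057428942165/548066832006659 - 1*220568 = 1010057428942165/548066832006659 - 220568 = -120884994944615820147/548066832006659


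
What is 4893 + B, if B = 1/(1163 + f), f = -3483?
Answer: 11351759/2320 ≈ 4893.0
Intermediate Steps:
B = -1/2320 (B = 1/(1163 - 3483) = 1/(-2320) = -1/2320 ≈ -0.00043103)
4893 + B = 4893 - 1/2320 = 11351759/2320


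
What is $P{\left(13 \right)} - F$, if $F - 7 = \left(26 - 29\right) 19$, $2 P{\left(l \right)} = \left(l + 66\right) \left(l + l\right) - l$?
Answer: $\frac{2141}{2} \approx 1070.5$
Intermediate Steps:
$P{\left(l \right)} = - \frac{l}{2} + l \left(66 + l\right)$ ($P{\left(l \right)} = \frac{\left(l + 66\right) \left(l + l\right) - l}{2} = \frac{\left(66 + l\right) 2 l - l}{2} = \frac{2 l \left(66 + l\right) - l}{2} = \frac{- l + 2 l \left(66 + l\right)}{2} = - \frac{l}{2} + l \left(66 + l\right)$)
$F = -50$ ($F = 7 + \left(26 - 29\right) 19 = 7 - 57 = -50$)
$P{\left(13 \right)} - F = \frac{1}{2} \cdot 13 \left(131 + 2 \cdot 13\right) - -50 = \frac{1}{2} \cdot 13 \left(131 + 26\right) + 50 = \frac{1}{2} \cdot 13 \cdot 157 + 50 = \frac{2041}{2} + 50 = \frac{2141}{2}$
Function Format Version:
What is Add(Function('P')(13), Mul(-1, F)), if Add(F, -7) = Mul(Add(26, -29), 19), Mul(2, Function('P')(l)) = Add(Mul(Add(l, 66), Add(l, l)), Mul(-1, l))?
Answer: Rational(2141, 2) ≈ 1070.5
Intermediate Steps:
Function('P')(l) = Add(Mul(Rational(-1, 2), l), Mul(l, Add(66, l))) (Function('P')(l) = Mul(Rational(1, 2), Add(Mul(Add(l, 66), Add(l, l)), Mul(-1, l))) = Mul(Rational(1, 2), Add(Mul(Add(66, l), Mul(2, l)), Mul(-1, l))) = Mul(Rational(1, 2), Add(Mul(2, l, Add(66, l)), Mul(-1, l))) = Mul(Rational(1, 2), Add(Mul(-1, l), Mul(2, l, Add(66, l)))) = Add(Mul(Rational(-1, 2), l), Mul(l, Add(66, l))))
F = -50 (F = Add(7, Mul(Add(26, -29), 19)) = Add(7, Mul(-3, 19)) = Add(7, -57) = -50)
Add(Function('P')(13), Mul(-1, F)) = Add(Mul(Rational(1, 2), 13, Add(131, Mul(2, 13))), Mul(-1, -50)) = Add(Mul(Rational(1, 2), 13, Add(131, 26)), 50) = Add(Mul(Rational(1, 2), 13, 157), 50) = Add(Rational(2041, 2), 50) = Rational(2141, 2)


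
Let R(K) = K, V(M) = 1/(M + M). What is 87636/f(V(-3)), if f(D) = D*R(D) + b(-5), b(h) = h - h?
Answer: 3154896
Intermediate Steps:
V(M) = 1/(2*M)
b(h) = 0
f(D) = D² (f(D) = D*D + 0 = D² + 0 = D²)
87636/f(V(-3)) = 87636/(((½)/(-3))²) = 87636/(((½)*(-⅓))²) = 87636/((-⅙)²) = 87636/(1/36) = 87636*36 = 3154896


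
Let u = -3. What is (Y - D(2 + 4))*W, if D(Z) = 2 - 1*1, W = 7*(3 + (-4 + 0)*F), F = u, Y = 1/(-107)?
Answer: -11340/107 ≈ -105.98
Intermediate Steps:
Y = -1/107 ≈ -0.0093458
F = -3
W = 105 (W = 7*(3 + (-4 + 0)*(-3)) = 7*(3 - 4*(-3)) = 7*(3 + 12) = 7*15 = 105)
D(Z) = 1 (D(Z) = 2 - 1 = 1)
(Y - D(2 + 4))*W = (-1/107 - 1*1)*105 = (-1/107 - 1)*105 = -108/107*105 = -11340/107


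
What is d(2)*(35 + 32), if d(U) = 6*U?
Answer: 804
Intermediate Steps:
d(2)*(35 + 32) = (6*2)*(35 + 32) = 12*67 = 804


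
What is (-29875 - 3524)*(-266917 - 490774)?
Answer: 25306121709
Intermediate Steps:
(-29875 - 3524)*(-266917 - 490774) = -33399*(-757691) = 25306121709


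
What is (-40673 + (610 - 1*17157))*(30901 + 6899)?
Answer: -2162916000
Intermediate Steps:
(-40673 + (610 - 1*17157))*(30901 + 6899) = (-40673 + (610 - 17157))*37800 = (-40673 - 16547)*37800 = -57220*37800 = -2162916000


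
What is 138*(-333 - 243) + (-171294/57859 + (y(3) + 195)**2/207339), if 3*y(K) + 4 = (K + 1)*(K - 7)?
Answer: -8582449221478511/107967844809 ≈ -79491.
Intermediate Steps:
y(K) = -4/3 + (1 + K)*(-7 + K)/3 (y(K) = -4/3 + ((K + 1)*(K - 7))/3 = -4/3 + ((1 + K)*(-7 + K))/3 = -4/3 + (1 + K)*(-7 + K)/3)
138*(-333 - 243) + (-171294/57859 + (y(3) + 195)**2/207339) = 138*(-333 - 243) + (-171294/57859 + ((-11/3 - 2*3 + (1/3)*3**2) + 195)**2/207339) = 138*(-576) + (-171294*1/57859 + ((-11/3 - 6 + (1/3)*9) + 195)**2*(1/207339)) = -79488 + (-171294/57859 + ((-11/3 - 6 + 3) + 195)**2*(1/207339)) = -79488 + (-171294/57859 + (-20/3 + 195)**2*(1/207339)) = -79488 + (-171294/57859 + (565/3)**2*(1/207339)) = -79488 + (-171294/57859 + (319225/9)*(1/207339)) = -79488 + (-171294/57859 + 319225/1866051) = -79488 - 301173300719/107967844809 = -8582449221478511/107967844809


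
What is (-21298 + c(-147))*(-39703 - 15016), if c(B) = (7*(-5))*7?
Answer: 1178811417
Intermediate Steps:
c(B) = -245 (c(B) = -35*7 = -245)
(-21298 + c(-147))*(-39703 - 15016) = (-21298 - 245)*(-39703 - 15016) = -21543*(-54719) = 1178811417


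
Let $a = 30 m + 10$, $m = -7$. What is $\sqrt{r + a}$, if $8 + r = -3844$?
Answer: $2 i \sqrt{1013} \approx 63.655 i$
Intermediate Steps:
$r = -3852$ ($r = -8 - 3844 = -3852$)
$a = -200$ ($a = 30 \left(-7\right) + 10 = -210 + 10 = -200$)
$\sqrt{r + a} = \sqrt{-3852 - 200} = \sqrt{-4052} = 2 i \sqrt{1013}$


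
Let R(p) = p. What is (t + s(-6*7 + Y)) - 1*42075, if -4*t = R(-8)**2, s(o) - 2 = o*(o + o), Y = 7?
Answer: -39639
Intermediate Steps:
s(o) = 2 + 2*o**2 (s(o) = 2 + o*(o + o) = 2 + o*(2*o) = 2 + 2*o**2)
t = -16 (t = -1/4*(-8)**2 = -1/4*64 = -16)
(t + s(-6*7 + Y)) - 1*42075 = (-16 + (2 + 2*(-6*7 + 7)**2)) - 1*42075 = (-16 + (2 + 2*(-42 + 7)**2)) - 42075 = (-16 + (2 + 2*(-35)**2)) - 42075 = (-16 + (2 + 2*1225)) - 42075 = (-16 + (2 + 2450)) - 42075 = (-16 + 2452) - 42075 = 2436 - 42075 = -39639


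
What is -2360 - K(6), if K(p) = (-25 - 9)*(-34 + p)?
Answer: -3312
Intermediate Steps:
K(p) = 1156 - 34*p (K(p) = -34*(-34 + p) = 1156 - 34*p)
-2360 - K(6) = -2360 - (1156 - 34*6) = -2360 - (1156 - 204) = -2360 - 1*952 = -2360 - 952 = -3312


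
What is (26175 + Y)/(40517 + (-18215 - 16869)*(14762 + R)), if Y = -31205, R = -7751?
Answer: 5030/245933407 ≈ 2.0453e-5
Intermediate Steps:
(26175 + Y)/(40517 + (-18215 - 16869)*(14762 + R)) = (26175 - 31205)/(40517 + (-18215 - 16869)*(14762 - 7751)) = -5030/(40517 - 35084*7011) = -5030/(40517 - 245973924) = -5030/(-245933407) = -5030*(-1/245933407) = 5030/245933407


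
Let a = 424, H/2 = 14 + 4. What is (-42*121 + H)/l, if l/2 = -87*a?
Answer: 29/424 ≈ 0.068396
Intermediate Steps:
H = 36 (H = 2*(14 + 4) = 2*18 = 36)
l = -73776 (l = 2*(-87*424) = 2*(-36888) = -73776)
(-42*121 + H)/l = (-42*121 + 36)/(-73776) = (-5082 + 36)*(-1/73776) = -5046*(-1/73776) = 29/424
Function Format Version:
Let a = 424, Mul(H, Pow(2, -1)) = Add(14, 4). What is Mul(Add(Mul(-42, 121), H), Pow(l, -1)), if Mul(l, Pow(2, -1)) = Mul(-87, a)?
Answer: Rational(29, 424) ≈ 0.068396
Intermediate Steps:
H = 36 (H = Mul(2, Add(14, 4)) = Mul(2, 18) = 36)
l = -73776 (l = Mul(2, Mul(-87, 424)) = Mul(2, -36888) = -73776)
Mul(Add(Mul(-42, 121), H), Pow(l, -1)) = Mul(Add(Mul(-42, 121), 36), Pow(-73776, -1)) = Mul(Add(-5082, 36), Rational(-1, 73776)) = Mul(-5046, Rational(-1, 73776)) = Rational(29, 424)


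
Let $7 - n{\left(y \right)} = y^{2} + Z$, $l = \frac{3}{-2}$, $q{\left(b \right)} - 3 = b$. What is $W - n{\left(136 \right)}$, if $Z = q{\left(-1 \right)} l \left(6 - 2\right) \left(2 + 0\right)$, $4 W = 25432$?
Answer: $24823$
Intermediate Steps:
$W = 6358$ ($W = \frac{1}{4} \cdot 25432 = 6358$)
$q{\left(b \right)} = 3 + b$
$l = - \frac{3}{2}$ ($l = 3 \left(- \frac{1}{2}\right) = - \frac{3}{2} \approx -1.5$)
$Z = -24$ ($Z = \left(3 - 1\right) \left(- \frac{3}{2}\right) \left(6 - 2\right) \left(2 + 0\right) = 2 \left(- \frac{3}{2}\right) 4 \cdot 2 = \left(-3\right) 8 = -24$)
$n{\left(y \right)} = 31 - y^{2}$ ($n{\left(y \right)} = 7 - \left(y^{2} - 24\right) = 7 - \left(-24 + y^{2}\right) = 31 - y^{2}$)
$W - n{\left(136 \right)} = 6358 - \left(31 - 136^{2}\right) = 6358 - \left(31 - 18496\right) = 6358 - -18465 = 6358 + 18465 = 24823$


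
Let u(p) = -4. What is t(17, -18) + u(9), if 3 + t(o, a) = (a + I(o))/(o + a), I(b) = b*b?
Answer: -278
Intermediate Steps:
I(b) = b²
t(o, a) = -3 + (a + o²)/(a + o) (t(o, a) = -3 + (a + o²)/(o + a) = -3 + (a + o²)/(a + o))
t(17, -18) + u(9) = (17² - 3*17 - 2*(-18))/(-18 + 17) - 4 = (289 - 51 + 36)/(-1) - 4 = -1*274 - 4 = -274 - 4 = -278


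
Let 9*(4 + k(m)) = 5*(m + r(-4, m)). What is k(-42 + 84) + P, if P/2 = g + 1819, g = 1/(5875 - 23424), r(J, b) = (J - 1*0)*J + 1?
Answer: 579134531/157941 ≈ 3666.8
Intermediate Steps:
r(J, b) = 1 + J² (r(J, b) = (J + 0)*J + 1 = J*J + 1 = J² + 1 = 1 + J²)
k(m) = 49/9 + 5*m/9 (k(m) = -4 + (5*(m + (1 + (-4)²)))/9 = -4 + (5*(m + (1 + 16)))/9 = -4 + (5*(m + 17))/9 = -4 + (5*(17 + m))/9 = -4 + (85 + 5*m)/9 = -4 + (85/9 + 5*m/9) = 49/9 + 5*m/9)
g = -1/17549 (g = 1/(-17549) = -1/17549 ≈ -5.6983e-5)
P = 63843260/17549 (P = 2*(-1/17549 + 1819) = 2*(31921630/17549) = 63843260/17549 ≈ 3638.0)
k(-42 + 84) + P = (49/9 + 5*(-42 + 84)/9) + 63843260/17549 = (49/9 + (5/9)*42) + 63843260/17549 = (49/9 + 70/3) + 63843260/17549 = 259/9 + 63843260/17549 = 579134531/157941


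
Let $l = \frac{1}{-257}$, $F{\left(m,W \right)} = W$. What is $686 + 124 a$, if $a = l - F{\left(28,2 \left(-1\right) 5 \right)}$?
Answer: $\frac{494858}{257} \approx 1925.5$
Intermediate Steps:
$l = - \frac{1}{257} \approx -0.0038911$
$a = \frac{2569}{257}$ ($a = - \frac{1}{257} - 2 \left(-1\right) 5 = - \frac{1}{257} - \left(-2\right) 5 = - \frac{1}{257} - -10 = - \frac{1}{257} + 10 = \frac{2569}{257} \approx 9.9961$)
$686 + 124 a = 686 + 124 \cdot \frac{2569}{257} = 686 + \frac{318556}{257} = \frac{494858}{257}$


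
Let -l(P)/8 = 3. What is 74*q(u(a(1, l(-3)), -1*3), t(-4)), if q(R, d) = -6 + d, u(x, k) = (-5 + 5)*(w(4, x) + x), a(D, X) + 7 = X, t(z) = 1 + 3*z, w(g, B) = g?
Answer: -1258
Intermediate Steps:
l(P) = -24 (l(P) = -8*3 = -24)
a(D, X) = -7 + X
u(x, k) = 0 (u(x, k) = (-5 + 5)*(4 + x) = 0*(4 + x) = 0)
74*q(u(a(1, l(-3)), -1*3), t(-4)) = 74*(-6 + (1 + 3*(-4))) = 74*(-6 + (1 - 12)) = 74*(-6 - 11) = 74*(-17) = -1258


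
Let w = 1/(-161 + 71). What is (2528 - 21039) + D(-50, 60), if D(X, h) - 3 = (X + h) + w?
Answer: -1664821/90 ≈ -18498.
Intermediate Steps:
w = -1/90 (w = 1/(-90) = -1/90 ≈ -0.011111)
D(X, h) = 269/90 + X + h (D(X, h) = 3 + ((X + h) - 1/90) = 3 + (-1/90 + X + h) = 269/90 + X + h)
(2528 - 21039) + D(-50, 60) = (2528 - 21039) + (269/90 - 50 + 60) = -18511 + 1169/90 = -1664821/90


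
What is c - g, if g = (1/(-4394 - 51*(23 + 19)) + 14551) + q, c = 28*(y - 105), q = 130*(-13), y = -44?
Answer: -111327687/6536 ≈ -17033.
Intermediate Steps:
q = -1690
c = -4172 (c = 28*(-44 - 105) = 28*(-149) = -4172)
g = 84059495/6536 (g = (1/(-4394 - 51*(23 + 19)) + 14551) - 1690 = (1/(-4394 - 51*42) + 14551) - 1690 = (1/(-4394 - 2142) + 14551) - 1690 = (1/(-6536) + 14551) - 1690 = (-1/6536 + 14551) - 1690 = 95105335/6536 - 1690 = 84059495/6536 ≈ 12861.)
c - g = -4172 - 1*84059495/6536 = -4172 - 84059495/6536 = -111327687/6536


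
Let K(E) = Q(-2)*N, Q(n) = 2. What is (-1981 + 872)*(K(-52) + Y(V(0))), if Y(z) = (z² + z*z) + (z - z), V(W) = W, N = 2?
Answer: -4436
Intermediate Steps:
Y(z) = 2*z² (Y(z) = (z² + z²) + 0 = 2*z² + 0 = 2*z²)
K(E) = 4 (K(E) = 2*2 = 4)
(-1981 + 872)*(K(-52) + Y(V(0))) = (-1981 + 872)*(4 + 2*0²) = -1109*(4 + 2*0) = -1109*(4 + 0) = -1109*4 = -4436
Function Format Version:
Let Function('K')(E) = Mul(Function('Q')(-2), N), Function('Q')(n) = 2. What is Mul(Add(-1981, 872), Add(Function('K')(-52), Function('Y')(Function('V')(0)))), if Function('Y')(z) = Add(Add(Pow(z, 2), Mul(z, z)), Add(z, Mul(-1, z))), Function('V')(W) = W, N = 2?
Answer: -4436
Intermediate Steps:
Function('Y')(z) = Mul(2, Pow(z, 2)) (Function('Y')(z) = Add(Add(Pow(z, 2), Pow(z, 2)), 0) = Add(Mul(2, Pow(z, 2)), 0) = Mul(2, Pow(z, 2)))
Function('K')(E) = 4 (Function('K')(E) = Mul(2, 2) = 4)
Mul(Add(-1981, 872), Add(Function('K')(-52), Function('Y')(Function('V')(0)))) = Mul(Add(-1981, 872), Add(4, Mul(2, Pow(0, 2)))) = Mul(-1109, Add(4, Mul(2, 0))) = Mul(-1109, Add(4, 0)) = Mul(-1109, 4) = -4436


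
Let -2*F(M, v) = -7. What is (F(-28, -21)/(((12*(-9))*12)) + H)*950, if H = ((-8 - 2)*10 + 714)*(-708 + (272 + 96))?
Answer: -257025315325/1296 ≈ -1.9832e+8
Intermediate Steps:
F(M, v) = 7/2 (F(M, v) = -1/2*(-7) = 7/2)
H = -208760 (H = (-10*10 + 714)*(-708 + 368) = (-100 + 714)*(-340) = 614*(-340) = -208760)
(F(-28, -21)/(((12*(-9))*12)) + H)*950 = (7/(2*(((12*(-9))*12))) - 208760)*950 = (7/(2*((-108*12))) - 208760)*950 = ((7/2)/(-1296) - 208760)*950 = ((7/2)*(-1/1296) - 208760)*950 = (-7/2592 - 208760)*950 = -541105927/2592*950 = -257025315325/1296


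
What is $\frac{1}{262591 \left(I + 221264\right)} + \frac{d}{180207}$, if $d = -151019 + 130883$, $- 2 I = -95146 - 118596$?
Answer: $- \frac{578341478672851}{5175863272647165} \approx -0.11174$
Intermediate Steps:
$I = 106871$ ($I = - \frac{-95146 - 118596}{2} = \left(- \frac{1}{2}\right) \left(-213742\right) = 106871$)
$d = -20136$
$\frac{1}{262591 \left(I + 221264\right)} + \frac{d}{180207} = \frac{1}{262591 \left(106871 + 221264\right)} - \frac{20136}{180207} = \frac{1}{262591 \cdot 328135} - \frac{6712}{60069} = \frac{1}{262591} \cdot \frac{1}{328135} - \frac{6712}{60069} = \frac{1}{86165297785} - \frac{6712}{60069} = - \frac{578341478672851}{5175863272647165}$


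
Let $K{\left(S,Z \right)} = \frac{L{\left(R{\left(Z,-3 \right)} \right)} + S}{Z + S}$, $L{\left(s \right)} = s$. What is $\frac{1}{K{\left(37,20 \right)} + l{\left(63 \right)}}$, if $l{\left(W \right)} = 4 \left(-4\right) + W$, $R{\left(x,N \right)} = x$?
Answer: $\frac{1}{48} \approx 0.020833$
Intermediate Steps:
$K{\left(S,Z \right)} = 1$ ($K{\left(S,Z \right)} = \frac{Z + S}{Z + S} = \frac{S + Z}{S + Z} = 1$)
$l{\left(W \right)} = -16 + W$
$\frac{1}{K{\left(37,20 \right)} + l{\left(63 \right)}} = \frac{1}{1 + \left(-16 + 63\right)} = \frac{1}{1 + 47} = \frac{1}{48}$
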